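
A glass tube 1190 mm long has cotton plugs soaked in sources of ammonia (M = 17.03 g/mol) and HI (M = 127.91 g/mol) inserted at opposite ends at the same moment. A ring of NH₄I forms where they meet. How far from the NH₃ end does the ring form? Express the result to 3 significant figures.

Distances travelled in equal time are proportional to diffusion rates, so d_NH₃/d_HI = √(M_HI/M_NH₃) = √(127.91/17.03) = 2.741.
With d_NH₃ + d_HI = 1190 mm, d_HI = 1190/(1 + 2.741) = 318.1 mm.
d_NH₃ = 1190 − 318.1 = 872 mm.

872 mm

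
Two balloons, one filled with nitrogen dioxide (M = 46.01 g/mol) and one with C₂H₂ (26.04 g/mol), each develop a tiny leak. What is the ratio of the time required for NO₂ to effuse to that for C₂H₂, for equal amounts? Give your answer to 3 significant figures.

1.33

From Graham's law, t_NO₂/t_C₂H₂ = √(M_NO₂/M_C₂H₂) = √(46.01/26.04) = √1.767 = 1.33.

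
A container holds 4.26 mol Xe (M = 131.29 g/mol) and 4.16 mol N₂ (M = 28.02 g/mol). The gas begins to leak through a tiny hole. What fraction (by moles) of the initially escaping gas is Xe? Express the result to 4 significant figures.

0.3212

Effusion rate of each component ∝ n_i/√M_i (partial pressure × 1/√M).
Mole fraction of Xe in the effusate = (n_Xe/√M_Xe) / (n_Xe/√M_Xe + n_N₂/√M_N₂)
= (4.26/√131.29) / (4.26/√131.29 + 4.16/√28.02) = 0.3718/(0.3718 + 0.7859) = 0.3212.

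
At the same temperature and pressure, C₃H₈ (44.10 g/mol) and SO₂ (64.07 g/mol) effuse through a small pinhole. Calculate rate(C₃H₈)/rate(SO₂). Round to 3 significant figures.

Graham's law gives rate_C₃H₈/rate_SO₂ = √(M_SO₂/M_C₃H₈) = √(64.07/44.10) = √1.453 = 1.21.

1.21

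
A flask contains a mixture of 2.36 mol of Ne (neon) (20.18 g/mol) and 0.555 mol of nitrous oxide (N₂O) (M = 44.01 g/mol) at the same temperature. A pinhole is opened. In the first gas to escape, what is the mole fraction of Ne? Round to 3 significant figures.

0.863

Effusion rate of each component ∝ n_i/√M_i (partial pressure × 1/√M).
Mole fraction of Ne in the effusate = (n_Ne/√M_Ne) / (n_Ne/√M_Ne + n_N₂O/√M_N₂O)
= (2.36/√20.18) / (2.36/√20.18 + 0.555/√44.01) = 0.5254/(0.5254 + 0.08366) = 0.863.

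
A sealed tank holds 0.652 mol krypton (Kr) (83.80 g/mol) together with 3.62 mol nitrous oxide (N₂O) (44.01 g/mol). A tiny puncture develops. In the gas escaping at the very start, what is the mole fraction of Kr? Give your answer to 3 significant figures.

0.115

Each component's effusion rate ∝ (its partial pressure)·(1/√M) ∝ n_i/√M_i.
So x_Kr in the escaping gas = (n_Kr/√M_Kr) / Σ(n_i/√M_i)
= (0.652/√83.80) / (0.652/√83.80 + 3.62/√44.01) = 0.07122/(0.07122 + 0.5457) = 0.115.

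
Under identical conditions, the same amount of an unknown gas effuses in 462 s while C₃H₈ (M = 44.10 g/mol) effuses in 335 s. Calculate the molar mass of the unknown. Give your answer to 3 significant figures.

83.9 g/mol

By Graham's law, t_X/t_C₃H₈ = √(M_X/M_C₃H₈).
462/335 = 1.379 = √(M_X/44.10)
M_X = 44.10 × 1.379² = 44.10 × 1.902 = 83.9 g/mol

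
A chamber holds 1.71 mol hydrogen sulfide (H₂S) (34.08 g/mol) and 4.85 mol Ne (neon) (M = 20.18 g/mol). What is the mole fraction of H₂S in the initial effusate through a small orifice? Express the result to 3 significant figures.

Effusion rate of each component ∝ n_i/√M_i (partial pressure × 1/√M).
x_H₂S(eff) = (n_H₂S/√M_H₂S) / (n_H₂S/√M_H₂S + n_Ne/√M_Ne)
= (1.71/√34.08) / (1.71/√34.08 + 4.85/√20.18) = 0.2929/(0.2929 + 1.080) = 0.213.

0.213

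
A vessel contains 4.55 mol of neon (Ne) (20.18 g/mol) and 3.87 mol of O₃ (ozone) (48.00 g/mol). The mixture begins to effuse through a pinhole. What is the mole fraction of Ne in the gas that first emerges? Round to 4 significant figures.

Effusion rate of each component ∝ n_i/√M_i (partial pressure × 1/√M).
x_Ne(eff) = (n_Ne/√M_Ne) / (n_Ne/√M_Ne + n_O₃/√M_O₃)
= (4.55/√20.18) / (4.55/√20.18 + 3.87/√48.00) = 1.013/(1.013 + 0.5586) = 0.6445.

0.6445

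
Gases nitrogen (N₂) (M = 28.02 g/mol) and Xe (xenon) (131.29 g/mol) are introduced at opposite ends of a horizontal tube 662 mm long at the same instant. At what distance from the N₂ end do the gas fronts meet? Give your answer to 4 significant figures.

The fronts meet when d_N₂ + d_Xe = L with d_N₂/d_Xe = √(M_Xe/M_N₂) (Graham's law). Here √(M_Xe/M_N₂) = √(131.29/28.02) = 2.165.
With d_N₂ + d_Xe = 662 mm, d_Xe = 662/(1 + 2.165) = 209.2 mm.
d_N₂ = 662 − 209.2 = 452.8 mm.

452.8 mm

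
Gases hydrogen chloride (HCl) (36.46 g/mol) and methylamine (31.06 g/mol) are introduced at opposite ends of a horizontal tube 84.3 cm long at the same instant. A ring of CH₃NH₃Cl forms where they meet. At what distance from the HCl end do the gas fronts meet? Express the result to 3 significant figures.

Graham's law gives d_HCl/d_CH₃NH₂ = rate_HCl/rate_CH₃NH₂ = √(M_CH₃NH₂/M_HCl) = √(31.06/36.46) = 0.9230.
With d_HCl + d_CH₃NH₂ = 84.3 cm, d_CH₃NH₂ = 84.3/(1 + 0.9230) = 43.84 cm.
d_HCl = 84.3 − 43.84 = 40.5 cm.

40.5 cm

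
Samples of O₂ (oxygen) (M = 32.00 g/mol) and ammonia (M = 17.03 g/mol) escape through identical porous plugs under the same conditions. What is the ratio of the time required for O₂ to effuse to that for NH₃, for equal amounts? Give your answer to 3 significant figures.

1.37

Graham's law gives t_O₂/t_NH₃ = √(M_O₂/M_NH₃) = √(32.00/17.03) = √1.879 = 1.37.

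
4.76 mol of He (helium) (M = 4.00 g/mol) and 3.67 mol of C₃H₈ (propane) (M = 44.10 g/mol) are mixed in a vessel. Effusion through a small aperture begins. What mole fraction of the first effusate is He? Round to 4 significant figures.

The effusion rate of species i is ∝ p_i/√M_i ∝ n_i/√M_i.
So x_He in the escaping gas = (n_He/√M_He) / Σ(n_i/√M_i)
= (4.76/√4.00) / (4.76/√4.00 + 3.67/√44.10) = 2.380/(2.380 + 0.5526) = 0.8116.

0.8116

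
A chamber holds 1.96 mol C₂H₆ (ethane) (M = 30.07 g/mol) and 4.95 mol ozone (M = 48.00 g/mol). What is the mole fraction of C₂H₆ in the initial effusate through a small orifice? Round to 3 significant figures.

Rate_i ∝ x_i/√M_i (Graham's law weighted by mole fraction), so the effusate composition follows n_i/√M_i.
x_C₂H₆(eff) = (n_C₂H₆/√M_C₂H₆) / (n_C₂H₆/√M_C₂H₆ + n_O₃/√M_O₃)
= (1.96/√30.07) / (1.96/√30.07 + 4.95/√48.00) = 0.3574/(0.3574 + 0.7145) = 0.333.

0.333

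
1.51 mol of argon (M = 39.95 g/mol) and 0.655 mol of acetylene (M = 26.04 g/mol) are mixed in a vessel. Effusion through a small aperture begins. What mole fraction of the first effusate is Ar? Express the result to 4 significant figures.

0.6505

The effusion rate of species i is ∝ p_i/√M_i ∝ n_i/√M_i.
Mole fraction of Ar in the effusate = (n_Ar/√M_Ar) / (n_Ar/√M_Ar + n_C₂H₂/√M_C₂H₂)
= (1.51/√39.95) / (1.51/√39.95 + 0.655/√26.04) = 0.2389/(0.2389 + 0.1284) = 0.6505.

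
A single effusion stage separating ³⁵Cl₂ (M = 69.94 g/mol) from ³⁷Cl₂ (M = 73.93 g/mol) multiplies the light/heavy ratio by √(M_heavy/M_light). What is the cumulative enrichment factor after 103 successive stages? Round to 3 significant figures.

17.4

Each stage multiplies the ratio by α = √(73.93/69.94), so after 103 stages the overall factor is α^103 = (73.93/69.94)^(103/2).
= 1.05705^(103/2) = 17.4.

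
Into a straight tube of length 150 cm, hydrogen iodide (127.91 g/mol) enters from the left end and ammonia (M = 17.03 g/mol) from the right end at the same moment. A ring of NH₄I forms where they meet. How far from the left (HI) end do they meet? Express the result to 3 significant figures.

40.1 cm

In equal time, each gas travels a distance ∝ its rate ∝ 1/√M, so d_HI/d_NH₃ = √(M_NH₃/M_HI) = √(17.03/127.91) = 0.3649.
With d_HI + d_NH₃ = 150 cm, d_NH₃ = 150/(1 + 0.3649) = 109.9 cm.
d_HI = 150 − 109.9 = 40.1 cm.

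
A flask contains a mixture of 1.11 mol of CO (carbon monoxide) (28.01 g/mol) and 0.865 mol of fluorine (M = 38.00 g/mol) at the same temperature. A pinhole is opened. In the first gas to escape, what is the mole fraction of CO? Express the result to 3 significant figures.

Rate_i ∝ x_i/√M_i (Graham's law weighted by mole fraction), so the effusate composition follows n_i/√M_i.
Mole fraction of CO in the effusate = (n_CO/√M_CO) / (n_CO/√M_CO + n_F₂/√M_F₂)
= (1.11/√28.01) / (1.11/√28.01 + 0.865/√38.00) = 0.2097/(0.2097 + 0.1403) = 0.599.

0.599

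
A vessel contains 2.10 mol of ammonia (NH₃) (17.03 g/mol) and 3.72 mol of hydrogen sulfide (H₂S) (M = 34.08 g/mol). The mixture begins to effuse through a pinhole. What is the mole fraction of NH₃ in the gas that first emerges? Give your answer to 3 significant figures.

Effusion rate of each component ∝ n_i/√M_i (partial pressure × 1/√M).
So x_NH₃ in the escaping gas = (n_NH₃/√M_NH₃) / Σ(n_i/√M_i)
= (2.10/√17.03) / (2.10/√17.03 + 3.72/√34.08) = 0.5089/(0.5089 + 0.6372) = 0.444.

0.444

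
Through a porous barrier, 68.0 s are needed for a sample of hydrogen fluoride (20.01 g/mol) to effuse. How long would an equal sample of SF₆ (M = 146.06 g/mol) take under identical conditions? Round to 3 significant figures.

184 s

From Graham's law, t_SF₆/t_HF = √(M_SF₆/M_HF) = √(146.06/20.01) = √7.299 = 2.702.
So the time for SF₆ is 68.0 × 2.702 = 184 s.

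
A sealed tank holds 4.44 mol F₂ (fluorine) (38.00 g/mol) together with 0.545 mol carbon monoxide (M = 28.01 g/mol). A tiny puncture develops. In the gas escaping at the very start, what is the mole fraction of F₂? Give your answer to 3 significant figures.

The effusion rate of species i is ∝ p_i/√M_i ∝ n_i/√M_i.
x_F₂(eff) = (n_F₂/√M_F₂) / (n_F₂/√M_F₂ + n_CO/√M_CO)
= (4.44/√38.00) / (4.44/√38.00 + 0.545/√28.01) = 0.7203/(0.7203 + 0.1030) = 0.875.

0.875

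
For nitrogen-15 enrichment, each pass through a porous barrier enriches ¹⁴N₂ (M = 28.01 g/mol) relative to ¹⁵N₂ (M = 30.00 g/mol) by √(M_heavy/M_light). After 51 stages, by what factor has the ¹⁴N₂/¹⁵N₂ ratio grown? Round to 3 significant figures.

5.76

Overall factor = α^51 with α = √(30.00/28.01), i.e. (30.00/28.01)^(51/2).
= 1.07105^(51/2) = 5.76.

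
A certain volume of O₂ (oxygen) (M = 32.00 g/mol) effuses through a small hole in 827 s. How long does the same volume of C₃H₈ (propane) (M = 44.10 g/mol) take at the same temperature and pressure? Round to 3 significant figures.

Graham's law gives t_C₃H₈/t_O₂ = √(M_C₃H₈/M_O₂) = √(44.10/32.00) = √1.378 = 1.174.
So the time for C₃H₈ is 827 × 1.174 = 971 s.

971 s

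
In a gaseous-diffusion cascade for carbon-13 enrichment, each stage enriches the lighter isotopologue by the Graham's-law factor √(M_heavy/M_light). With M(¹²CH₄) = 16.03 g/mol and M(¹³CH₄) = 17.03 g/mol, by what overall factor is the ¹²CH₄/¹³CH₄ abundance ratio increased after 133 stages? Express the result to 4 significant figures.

The single-stage factor is √(M_heavy/M_light), so 133 stages give [√(17.03/16.03)]^133 = (17.03/16.03)^(133/2).
= 1.06238^(133/2) = 55.94.

55.94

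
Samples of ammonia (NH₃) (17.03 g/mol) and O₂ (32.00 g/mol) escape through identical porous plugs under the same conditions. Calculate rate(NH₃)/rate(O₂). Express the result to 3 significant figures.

1.37

Since effusion rate ∝ 1/√M, rate_NH₃/rate_O₂ = √(M_O₂/M_NH₃) = √(32.00/17.03) = √1.879 = 1.37.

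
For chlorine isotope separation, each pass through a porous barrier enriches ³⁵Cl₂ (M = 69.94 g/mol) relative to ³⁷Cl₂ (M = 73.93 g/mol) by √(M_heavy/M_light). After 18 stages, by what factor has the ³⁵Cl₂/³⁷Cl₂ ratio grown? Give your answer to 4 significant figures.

1.648

Overall factor = α^18 with α = √(73.93/69.94), i.e. (73.93/69.94)^(18/2).
= 1.05705^9 = 1.648.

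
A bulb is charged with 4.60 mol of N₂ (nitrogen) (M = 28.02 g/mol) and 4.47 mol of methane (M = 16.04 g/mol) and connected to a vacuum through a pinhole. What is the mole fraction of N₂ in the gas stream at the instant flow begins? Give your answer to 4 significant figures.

Rate_i ∝ x_i/√M_i (Graham's law weighted by mole fraction), so the effusate composition follows n_i/√M_i.
So x_N₂ in the escaping gas = (n_N₂/√M_N₂) / Σ(n_i/√M_i)
= (4.60/√28.02) / (4.60/√28.02 + 4.47/√16.04) = 0.8690/(0.8690 + 1.116) = 0.4378.

0.4378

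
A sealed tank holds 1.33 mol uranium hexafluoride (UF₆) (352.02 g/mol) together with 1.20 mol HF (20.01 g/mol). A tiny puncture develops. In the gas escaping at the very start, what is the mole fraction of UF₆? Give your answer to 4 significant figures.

0.2090

The effusion rate of species i is ∝ p_i/√M_i ∝ n_i/√M_i.
x_UF₆(eff) = (n_UF₆/√M_UF₆) / (n_UF₆/√M_UF₆ + n_HF/√M_HF)
= (1.33/√352.02) / (1.33/√352.02 + 1.20/√20.01) = 0.07089/(0.07089 + 0.2683) = 0.2090.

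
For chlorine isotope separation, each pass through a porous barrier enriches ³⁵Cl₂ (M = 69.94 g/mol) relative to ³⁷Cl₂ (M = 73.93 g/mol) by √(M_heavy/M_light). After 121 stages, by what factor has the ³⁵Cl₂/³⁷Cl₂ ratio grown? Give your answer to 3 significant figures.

28.7

After 121 stages the ratio has grown by (√(73.93/69.94))^121 = (73.93/69.94)^(121/2).
= 1.05705^(121/2) = 28.7.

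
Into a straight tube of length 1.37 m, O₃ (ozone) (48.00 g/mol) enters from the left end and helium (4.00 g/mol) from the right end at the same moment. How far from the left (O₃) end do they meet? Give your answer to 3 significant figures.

0.307 m

Graham's law gives d_O₃/d_He = rate_O₃/rate_He = √(M_He/M_O₃) = √(4.00/48.00) = 0.2887.
With d_O₃ + d_He = 1.37 m, d_He = 1.37/(1 + 0.2887) = 1.063 m.
d_O₃ = 1.37 − 1.063 = 0.307 m.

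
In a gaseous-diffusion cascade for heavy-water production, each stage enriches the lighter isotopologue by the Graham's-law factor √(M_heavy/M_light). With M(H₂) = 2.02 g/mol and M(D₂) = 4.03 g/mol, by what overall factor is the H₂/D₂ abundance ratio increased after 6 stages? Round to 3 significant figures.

7.94

Overall factor = α^6 with α = √(4.03/2.02), i.e. (4.03/2.02)^(6/2).
= 1.99505^3 = 7.94.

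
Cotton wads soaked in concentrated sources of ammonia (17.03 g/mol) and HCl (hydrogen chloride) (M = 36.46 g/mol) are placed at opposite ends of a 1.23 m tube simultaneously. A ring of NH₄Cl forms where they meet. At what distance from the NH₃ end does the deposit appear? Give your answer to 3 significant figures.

0.731 m

In equal time, each gas travels a distance ∝ its rate ∝ 1/√M, so d_NH₃/d_HCl = √(M_HCl/M_NH₃) = √(36.46/17.03) = 1.463.
With d_NH₃ + d_HCl = 1.23 m, d_HCl = 1.23/(1 + 1.463) = 0.4994 m.
d_NH₃ = 1.23 − 0.4994 = 0.731 m.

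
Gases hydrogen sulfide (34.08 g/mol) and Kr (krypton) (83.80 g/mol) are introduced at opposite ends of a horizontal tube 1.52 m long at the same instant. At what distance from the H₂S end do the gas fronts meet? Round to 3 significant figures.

In equal time, each gas travels a distance ∝ its rate ∝ 1/√M, so d_H₂S/d_Kr = √(M_Kr/M_H₂S) = √(83.80/34.08) = 1.568.
With d_H₂S + d_Kr = 1.52 m, d_Kr = 1.52/(1 + 1.568) = 0.5919 m.
d_H₂S = 1.52 − 0.5919 = 0.928 m.

0.928 m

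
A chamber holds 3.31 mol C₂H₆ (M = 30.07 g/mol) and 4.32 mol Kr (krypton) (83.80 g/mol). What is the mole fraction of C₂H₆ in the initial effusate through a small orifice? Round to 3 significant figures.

Each component's effusion rate ∝ (its partial pressure)·(1/√M) ∝ n_i/√M_i.
Mole fraction of C₂H₆ in the effusate = (n_C₂H₆/√M_C₂H₆) / (n_C₂H₆/√M_C₂H₆ + n_Kr/√M_Kr)
= (3.31/√30.07) / (3.31/√30.07 + 4.32/√83.80) = 0.6036/(0.6036 + 0.4719) = 0.561.

0.561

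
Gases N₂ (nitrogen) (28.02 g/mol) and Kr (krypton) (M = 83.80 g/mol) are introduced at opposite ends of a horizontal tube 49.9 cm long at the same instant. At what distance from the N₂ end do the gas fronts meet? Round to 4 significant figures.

Graham's law gives d_N₂/d_Kr = rate_N₂/rate_Kr = √(M_Kr/M_N₂) = √(83.80/28.02) = 1.729.
With d_N₂ + d_Kr = 49.9 cm, d_Kr = 49.9/(1 + 1.729) = 18.28 cm.
d_N₂ = 49.9 − 18.28 = 31.62 cm.

31.62 cm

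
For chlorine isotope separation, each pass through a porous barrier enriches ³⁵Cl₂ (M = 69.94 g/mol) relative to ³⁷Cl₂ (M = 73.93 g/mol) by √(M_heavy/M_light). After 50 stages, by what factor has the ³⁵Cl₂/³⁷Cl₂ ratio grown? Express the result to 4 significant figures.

4.003

After 50 stages the ratio has grown by (√(73.93/69.94))^50 = (73.93/69.94)^(50/2).
= 1.05705^25 = 4.003.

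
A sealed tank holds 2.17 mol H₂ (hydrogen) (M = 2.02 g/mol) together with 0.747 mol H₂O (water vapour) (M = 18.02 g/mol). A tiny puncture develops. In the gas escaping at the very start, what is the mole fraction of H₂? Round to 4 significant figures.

0.8967

Rate_i ∝ x_i/√M_i (Graham's law weighted by mole fraction), so the effusate composition follows n_i/√M_i.
Mole fraction of H₂ in the effusate = (n_H₂/√M_H₂) / (n_H₂/√M_H₂ + n_H₂O/√M_H₂O)
= (2.17/√2.02) / (2.17/√2.02 + 0.747/√18.02) = 1.527/(1.527 + 0.1760) = 0.8967.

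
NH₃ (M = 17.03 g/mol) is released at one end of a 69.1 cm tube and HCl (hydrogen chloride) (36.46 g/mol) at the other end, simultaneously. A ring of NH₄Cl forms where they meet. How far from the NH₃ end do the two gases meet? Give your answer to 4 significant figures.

Distances travelled in equal time are proportional to diffusion rates, so d_NH₃/d_HCl = √(M_HCl/M_NH₃) = √(36.46/17.03) = 1.463.
With d_NH₃ + d_HCl = 69.1 cm, d_HCl = 69.1/(1 + 1.463) = 28.05 cm.
d_NH₃ = 69.1 − 28.05 = 41.05 cm.

41.05 cm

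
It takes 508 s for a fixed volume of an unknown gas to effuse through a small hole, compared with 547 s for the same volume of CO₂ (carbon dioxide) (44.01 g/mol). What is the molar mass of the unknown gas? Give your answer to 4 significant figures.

Using Graham's law: t_X/t_CO₂ = √(M_X/M_CO₂).
508/547 = 0.9287 = √(M_X/44.01)
M_X = 44.01 × 0.9287² = 44.01 × 0.8625 = 37.96 g/mol

37.96 g/mol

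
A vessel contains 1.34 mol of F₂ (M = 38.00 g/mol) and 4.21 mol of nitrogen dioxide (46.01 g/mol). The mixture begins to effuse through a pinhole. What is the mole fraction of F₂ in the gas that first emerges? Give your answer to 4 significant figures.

Rate_i ∝ x_i/√M_i (Graham's law weighted by mole fraction), so the effusate composition follows n_i/√M_i.
x_F₂(eff) = (n_F₂/√M_F₂) / (n_F₂/√M_F₂ + n_NO₂/√M_NO₂)
= (1.34/√38.00) / (1.34/√38.00 + 4.21/√46.01) = 0.2174/(0.2174 + 0.6207) = 0.2594.

0.2594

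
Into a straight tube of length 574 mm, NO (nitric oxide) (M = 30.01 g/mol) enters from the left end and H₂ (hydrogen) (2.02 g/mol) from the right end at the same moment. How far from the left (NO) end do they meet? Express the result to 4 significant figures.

118.2 mm

The fronts meet when d_NO + d_H₂ = L with d_NO/d_H₂ = √(M_H₂/M_NO) (Graham's law). Here √(M_H₂/M_NO) = √(2.02/30.01) = 0.2594.
With d_NO + d_H₂ = 574 mm, d_H₂ = 574/(1 + 0.2594) = 455.8 mm.
d_NO = 574 − 455.8 = 118.2 mm.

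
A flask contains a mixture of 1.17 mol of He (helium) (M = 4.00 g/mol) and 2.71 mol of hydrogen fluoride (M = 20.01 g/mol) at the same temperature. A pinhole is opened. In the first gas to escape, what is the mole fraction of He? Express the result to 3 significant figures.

Each component's effusion rate ∝ (its partial pressure)·(1/√M) ∝ n_i/√M_i.
So x_He in the escaping gas = (n_He/√M_He) / Σ(n_i/√M_i)
= (1.17/√4.00) / (1.17/√4.00 + 2.71/√20.01) = 0.5850/(0.5850 + 0.6058) = 0.491.

0.491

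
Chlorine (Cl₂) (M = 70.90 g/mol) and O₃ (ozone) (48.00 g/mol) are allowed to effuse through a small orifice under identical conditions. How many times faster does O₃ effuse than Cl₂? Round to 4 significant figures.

Since effusion rate ∝ 1/√M, rate_O₃/rate_Cl₂ = √(M_Cl₂/M_O₃) = √(70.90/48.00) = √1.477 = 1.215.

1.215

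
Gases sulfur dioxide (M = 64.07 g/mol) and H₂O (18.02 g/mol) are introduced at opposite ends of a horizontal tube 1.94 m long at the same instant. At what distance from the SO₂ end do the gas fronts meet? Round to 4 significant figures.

0.6723 m

Graham's law gives d_SO₂/d_H₂O = rate_SO₂/rate_H₂O = √(M_H₂O/M_SO₂) = √(18.02/64.07) = 0.5303.
With d_SO₂ + d_H₂O = 1.94 m, d_H₂O = 1.94/(1 + 0.5303) = 1.268 m.
d_SO₂ = 1.94 − 1.268 = 0.6723 m.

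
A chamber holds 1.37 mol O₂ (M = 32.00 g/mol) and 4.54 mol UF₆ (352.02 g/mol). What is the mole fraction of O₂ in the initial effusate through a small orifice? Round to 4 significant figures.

0.5002

The effusion rate of species i is ∝ p_i/√M_i ∝ n_i/√M_i.
So x_O₂ in the escaping gas = (n_O₂/√M_O₂) / Σ(n_i/√M_i)
= (1.37/√32.00) / (1.37/√32.00 + 4.54/√352.02) = 0.2422/(0.2422 + 0.2420) = 0.5002.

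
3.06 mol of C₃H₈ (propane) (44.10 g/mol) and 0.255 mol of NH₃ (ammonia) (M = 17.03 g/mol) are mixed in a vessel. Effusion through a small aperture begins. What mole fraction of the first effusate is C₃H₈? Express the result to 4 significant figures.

Rate_i ∝ x_i/√M_i (Graham's law weighted by mole fraction), so the effusate composition follows n_i/√M_i.
x_C₃H₈(eff) = (n_C₃H₈/√M_C₃H₈) / (n_C₃H₈/√M_C₃H₈ + n_NH₃/√M_NH₃)
= (3.06/√44.10) / (3.06/√44.10 + 0.255/√17.03) = 0.4608/(0.4608 + 0.06179) = 0.8818.

0.8818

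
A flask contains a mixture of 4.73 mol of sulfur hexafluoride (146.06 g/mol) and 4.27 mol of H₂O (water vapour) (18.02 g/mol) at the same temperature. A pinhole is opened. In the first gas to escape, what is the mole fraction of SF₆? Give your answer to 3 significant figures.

0.280

Effusion rate of each component ∝ n_i/√M_i (partial pressure × 1/√M).
So x_SF₆ in the escaping gas = (n_SF₆/√M_SF₆) / Σ(n_i/√M_i)
= (4.73/√146.06) / (4.73/√146.06 + 4.27/√18.02) = 0.3914/(0.3914 + 1.006) = 0.280.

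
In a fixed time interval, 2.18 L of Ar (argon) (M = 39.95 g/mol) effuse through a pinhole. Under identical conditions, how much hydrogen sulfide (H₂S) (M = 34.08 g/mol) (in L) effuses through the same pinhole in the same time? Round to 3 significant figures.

From Graham's law, rate_H₂S/rate_Ar = √(M_Ar/M_H₂S) = √(39.95/34.08) = √1.172 = 1.083.
So the volume for H₂S is 2.18 × 1.083 = 2.36 L.

2.36 L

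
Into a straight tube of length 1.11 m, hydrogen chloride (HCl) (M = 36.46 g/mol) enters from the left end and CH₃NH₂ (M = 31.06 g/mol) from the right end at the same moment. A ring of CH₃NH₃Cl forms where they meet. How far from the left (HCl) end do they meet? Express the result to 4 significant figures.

0.5328 m

The fronts meet when d_HCl + d_CH₃NH₂ = L with d_HCl/d_CH₃NH₂ = √(M_CH₃NH₂/M_HCl) (Graham's law). Here √(M_CH₃NH₂/M_HCl) = √(31.06/36.46) = 0.9230.
With d_HCl + d_CH₃NH₂ = 1.11 m, d_CH₃NH₂ = 1.11/(1 + 0.9230) = 0.5772 m.
d_HCl = 1.11 − 0.5772 = 0.5328 m.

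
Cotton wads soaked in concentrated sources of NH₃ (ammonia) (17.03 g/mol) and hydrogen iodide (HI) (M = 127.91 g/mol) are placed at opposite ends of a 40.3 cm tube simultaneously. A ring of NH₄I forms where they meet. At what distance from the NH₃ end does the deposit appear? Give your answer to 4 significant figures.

In equal time, each gas travels a distance ∝ its rate ∝ 1/√M, so d_NH₃/d_HI = √(M_HI/M_NH₃) = √(127.91/17.03) = 2.741.
With d_NH₃ + d_HI = 40.3 cm, d_HI = 40.3/(1 + 2.741) = 10.77 cm.
d_NH₃ = 40.3 − 10.77 = 29.53 cm.

29.53 cm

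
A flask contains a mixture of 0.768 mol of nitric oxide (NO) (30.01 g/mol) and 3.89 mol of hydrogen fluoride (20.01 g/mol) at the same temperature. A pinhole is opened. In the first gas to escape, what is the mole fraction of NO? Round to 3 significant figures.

Effusion rate of each component ∝ n_i/√M_i (partial pressure × 1/√M).
x_NO(eff) = (n_NO/√M_NO) / (n_NO/√M_NO + n_HF/√M_HF)
= (0.768/√30.01) / (0.768/√30.01 + 3.89/√20.01) = 0.1402/(0.1402 + 0.8696) = 0.139.

0.139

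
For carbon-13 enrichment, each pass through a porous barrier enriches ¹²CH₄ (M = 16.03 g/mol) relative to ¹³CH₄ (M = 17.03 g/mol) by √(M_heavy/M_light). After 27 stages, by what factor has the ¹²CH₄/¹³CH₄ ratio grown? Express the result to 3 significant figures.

2.26

After 27 stages the ratio has grown by (√(17.03/16.03))^27 = (17.03/16.03)^(27/2).
= 1.06238^(27/2) = 2.26.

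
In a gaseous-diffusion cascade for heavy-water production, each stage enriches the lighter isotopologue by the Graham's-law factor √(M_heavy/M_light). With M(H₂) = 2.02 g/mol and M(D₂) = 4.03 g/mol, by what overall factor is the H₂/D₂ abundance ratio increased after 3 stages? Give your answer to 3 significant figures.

2.82

The single-stage factor is √(M_heavy/M_light), so 3 stages give [√(4.03/2.02)]^3 = (4.03/2.02)^(3/2).
= 1.99505^(3/2) = 2.82.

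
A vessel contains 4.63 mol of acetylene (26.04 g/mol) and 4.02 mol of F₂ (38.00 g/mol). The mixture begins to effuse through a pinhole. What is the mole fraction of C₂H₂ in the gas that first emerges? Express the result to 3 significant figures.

0.582

Effusion rate of each component ∝ n_i/√M_i (partial pressure × 1/√M).
x_C₂H₂(eff) = (n_C₂H₂/√M_C₂H₂) / (n_C₂H₂/√M_C₂H₂ + n_F₂/√M_F₂)
= (4.63/√26.04) / (4.63/√26.04 + 4.02/√38.00) = 0.9073/(0.9073 + 0.6521) = 0.582.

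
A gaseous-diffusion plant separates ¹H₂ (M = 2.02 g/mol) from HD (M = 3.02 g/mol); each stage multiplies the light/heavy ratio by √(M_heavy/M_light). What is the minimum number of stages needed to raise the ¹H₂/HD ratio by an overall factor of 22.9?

With α = √(3.02/2.02) per stage, ln α = ½ ln(1.49505) = 0.2011.
Need α^N ≥ 22.9 ⇒ N ≥ ln(22.9) / ln α = 3.131 / 0.2011 = 15.57.
Minimum whole number of stages: N = 16.

16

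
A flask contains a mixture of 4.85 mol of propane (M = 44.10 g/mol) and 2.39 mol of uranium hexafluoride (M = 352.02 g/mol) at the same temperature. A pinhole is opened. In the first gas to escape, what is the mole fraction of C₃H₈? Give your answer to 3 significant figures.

The effusion rate of species i is ∝ p_i/√M_i ∝ n_i/√M_i.
Mole fraction of C₃H₈ in the effusate = (n_C₃H₈/√M_C₃H₈) / (n_C₃H₈/√M_C₃H₈ + n_UF₆/√M_UF₆)
= (4.85/√44.10) / (4.85/√44.10 + 2.39/√352.02) = 0.7303/(0.7303 + 0.1274) = 0.851.

0.851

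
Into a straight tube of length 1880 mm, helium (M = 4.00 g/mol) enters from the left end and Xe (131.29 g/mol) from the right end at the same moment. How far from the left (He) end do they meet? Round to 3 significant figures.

1600 mm

In equal time, each gas travels a distance ∝ its rate ∝ 1/√M, so d_He/d_Xe = √(M_Xe/M_He) = √(131.29/4.00) = 5.729.
With d_He + d_Xe = 1880 mm, d_Xe = 1880/(1 + 5.729) = 279.4 mm.
d_He = 1880 − 279.4 = 1600 mm.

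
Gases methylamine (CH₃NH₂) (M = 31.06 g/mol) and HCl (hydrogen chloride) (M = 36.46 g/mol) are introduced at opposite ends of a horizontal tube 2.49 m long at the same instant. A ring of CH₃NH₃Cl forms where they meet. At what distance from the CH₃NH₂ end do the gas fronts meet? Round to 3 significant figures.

1.29 m

Graham's law gives d_CH₃NH₂/d_HCl = rate_CH₃NH₂/rate_HCl = √(M_HCl/M_CH₃NH₂) = √(36.46/31.06) = 1.083.
With d_CH₃NH₂ + d_HCl = 2.49 m, d_HCl = 2.49/(1 + 1.083) = 1.195 m.
d_CH₃NH₂ = 2.49 − 1.195 = 1.29 m.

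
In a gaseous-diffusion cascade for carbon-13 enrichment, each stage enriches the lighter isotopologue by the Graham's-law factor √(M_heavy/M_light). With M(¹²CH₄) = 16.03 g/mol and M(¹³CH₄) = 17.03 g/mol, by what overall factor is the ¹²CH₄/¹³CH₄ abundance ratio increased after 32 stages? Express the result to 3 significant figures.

2.63

The single-stage factor is √(M_heavy/M_light), so 32 stages give [√(17.03/16.03)]^32 = (17.03/16.03)^(32/2).
= 1.06238^16 = 2.63.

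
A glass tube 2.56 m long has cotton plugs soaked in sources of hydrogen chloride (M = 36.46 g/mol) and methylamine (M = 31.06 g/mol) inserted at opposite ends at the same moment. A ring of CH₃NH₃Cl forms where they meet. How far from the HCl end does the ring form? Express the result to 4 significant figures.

In equal time, each gas travels a distance ∝ its rate ∝ 1/√M, so d_HCl/d_CH₃NH₂ = √(M_CH₃NH₂/M_HCl) = √(31.06/36.46) = 0.9230.
With d_HCl + d_CH₃NH₂ = 2.56 m, d_CH₃NH₂ = 2.56/(1 + 0.9230) = 1.331 m.
d_HCl = 2.56 − 1.331 = 1.229 m.

1.229 m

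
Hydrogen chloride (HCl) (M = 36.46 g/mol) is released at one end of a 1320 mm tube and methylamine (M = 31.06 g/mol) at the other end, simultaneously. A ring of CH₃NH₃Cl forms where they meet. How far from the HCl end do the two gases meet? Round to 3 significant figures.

In equal time, each gas travels a distance ∝ its rate ∝ 1/√M, so d_HCl/d_CH₃NH₂ = √(M_CH₃NH₂/M_HCl) = √(31.06/36.46) = 0.9230.
With d_HCl + d_CH₃NH₂ = 1320 mm, d_CH₃NH₂ = 1320/(1 + 0.9230) = 686.4 mm.
d_HCl = 1320 − 686.4 = 634 mm.

634 mm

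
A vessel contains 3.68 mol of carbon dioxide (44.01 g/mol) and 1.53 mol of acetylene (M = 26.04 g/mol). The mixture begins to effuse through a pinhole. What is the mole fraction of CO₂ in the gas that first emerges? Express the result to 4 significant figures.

0.6491

Each component's effusion rate ∝ (its partial pressure)·(1/√M) ∝ n_i/√M_i.
Mole fraction of CO₂ in the effusate = (n_CO₂/√M_CO₂) / (n_CO₂/√M_CO₂ + n_C₂H₂/√M_C₂H₂)
= (3.68/√44.01) / (3.68/√44.01 + 1.53/√26.04) = 0.5547/(0.5547 + 0.2998) = 0.6491.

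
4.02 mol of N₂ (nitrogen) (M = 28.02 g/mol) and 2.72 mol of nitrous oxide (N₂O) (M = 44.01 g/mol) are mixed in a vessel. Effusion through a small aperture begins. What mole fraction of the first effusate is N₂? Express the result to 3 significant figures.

Effusion rate of each component ∝ n_i/√M_i (partial pressure × 1/√M).
So x_N₂ in the escaping gas = (n_N₂/√M_N₂) / Σ(n_i/√M_i)
= (4.02/√28.02) / (4.02/√28.02 + 2.72/√44.01) = 0.7594/(0.7594 + 0.4100) = 0.649.

0.649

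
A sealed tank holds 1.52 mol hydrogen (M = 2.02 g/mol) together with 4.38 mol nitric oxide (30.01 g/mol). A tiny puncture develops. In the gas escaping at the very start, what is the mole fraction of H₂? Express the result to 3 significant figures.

0.572

Effusion rate of each component ∝ n_i/√M_i (partial pressure × 1/√M).
So x_H₂ in the escaping gas = (n_H₂/√M_H₂) / Σ(n_i/√M_i)
= (1.52/√2.02) / (1.52/√2.02 + 4.38/√30.01) = 1.069/(1.069 + 0.7995) = 0.572.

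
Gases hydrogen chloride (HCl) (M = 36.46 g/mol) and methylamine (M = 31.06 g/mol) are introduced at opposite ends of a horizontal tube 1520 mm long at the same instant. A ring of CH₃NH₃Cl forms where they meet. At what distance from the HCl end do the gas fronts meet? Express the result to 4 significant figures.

Distances travelled in equal time are proportional to diffusion rates, so d_HCl/d_CH₃NH₂ = √(M_CH₃NH₂/M_HCl) = √(31.06/36.46) = 0.9230.
With d_HCl + d_CH₃NH₂ = 1520 mm, d_CH₃NH₂ = 1520/(1 + 0.9230) = 790.4 mm.
d_HCl = 1520 − 790.4 = 729.6 mm.

729.6 mm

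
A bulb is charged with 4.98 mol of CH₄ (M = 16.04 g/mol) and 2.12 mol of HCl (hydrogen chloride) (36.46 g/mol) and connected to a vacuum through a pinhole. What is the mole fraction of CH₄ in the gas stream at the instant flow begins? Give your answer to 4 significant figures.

0.7798

Each component's effusion rate ∝ (its partial pressure)·(1/√M) ∝ n_i/√M_i.
x_CH₄(eff) = (n_CH₄/√M_CH₄) / (n_CH₄/√M_CH₄ + n_HCl/√M_HCl)
= (4.98/√16.04) / (4.98/√16.04 + 2.12/√36.46) = 1.243/(1.243 + 0.3511) = 0.7798.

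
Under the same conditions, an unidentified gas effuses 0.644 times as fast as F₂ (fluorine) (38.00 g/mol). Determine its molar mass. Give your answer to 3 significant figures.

Since effusion rate ∝ 1/√M, rate_X/rate_F₂ = √(M_F₂/M_X).
0.644 = √(38.00/M_X)
M_X = 38.00 / 0.644² = 38.00 / 0.4147 = 91.6 g/mol

91.6 g/mol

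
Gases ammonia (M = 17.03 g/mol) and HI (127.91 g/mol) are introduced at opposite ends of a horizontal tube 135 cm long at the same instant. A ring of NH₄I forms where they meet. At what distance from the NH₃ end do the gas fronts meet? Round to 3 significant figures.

Graham's law gives d_NH₃/d_HI = rate_NH₃/rate_HI = √(M_HI/M_NH₃) = √(127.91/17.03) = 2.741.
With d_NH₃ + d_HI = 135 cm, d_HI = 135/(1 + 2.741) = 36.09 cm.
d_NH₃ = 135 − 36.09 = 98.9 cm.

98.9 cm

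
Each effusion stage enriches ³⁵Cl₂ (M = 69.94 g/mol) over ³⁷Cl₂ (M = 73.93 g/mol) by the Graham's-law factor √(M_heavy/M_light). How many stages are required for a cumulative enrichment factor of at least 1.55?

Per stage α = (73.93/69.94)^(1/2) = 1.05705^0.5, giving ln α = 0.02774.
Need α^N ≥ 1.55 ⇒ N ≥ ln(1.55) / ln α = 0.4383 / 0.02774 = 15.80.
Rounding up, N = 16 stages.

16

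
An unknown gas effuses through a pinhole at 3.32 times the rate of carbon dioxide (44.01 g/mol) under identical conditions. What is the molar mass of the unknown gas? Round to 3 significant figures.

Since effusion rate ∝ 1/√M, rate_X/rate_CO₂ = √(M_CO₂/M_X).
3.32 = √(44.01/M_X)
M_X = 44.01 / 3.32² = 44.01 / 11.02 = 3.99 g/mol

3.99 g/mol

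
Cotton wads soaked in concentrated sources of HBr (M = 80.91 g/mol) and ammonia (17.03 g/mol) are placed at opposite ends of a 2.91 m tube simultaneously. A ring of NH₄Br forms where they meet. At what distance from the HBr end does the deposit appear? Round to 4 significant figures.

Graham's law gives d_HBr/d_NH₃ = rate_HBr/rate_NH₃ = √(M_NH₃/M_HBr) = √(17.03/80.91) = 0.4588.
With d_HBr + d_NH₃ = 2.91 m, d_NH₃ = 2.91/(1 + 0.4588) = 1.995 m.
d_HBr = 2.91 − 1.995 = 0.9152 m.

0.9152 m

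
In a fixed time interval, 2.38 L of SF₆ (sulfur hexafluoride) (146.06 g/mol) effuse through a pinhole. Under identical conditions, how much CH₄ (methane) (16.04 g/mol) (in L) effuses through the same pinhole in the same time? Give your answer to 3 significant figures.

7.18 L

Using Graham's law: rate_CH₄/rate_SF₆ = √(M_SF₆/M_CH₄) = √(146.06/16.04) = √9.106 = 3.018.
So the volume for CH₄ is 2.38 × 3.018 = 7.18 L.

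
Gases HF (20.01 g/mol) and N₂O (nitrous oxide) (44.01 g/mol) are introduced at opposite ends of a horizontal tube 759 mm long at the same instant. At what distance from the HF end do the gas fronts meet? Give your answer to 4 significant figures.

Graham's law gives d_HF/d_N₂O = rate_HF/rate_N₂O = √(M_N₂O/M_HF) = √(44.01/20.01) = 1.483.
With d_HF + d_N₂O = 759 mm, d_N₂O = 759/(1 + 1.483) = 305.7 mm.
d_HF = 759 − 305.7 = 453.3 mm.

453.3 mm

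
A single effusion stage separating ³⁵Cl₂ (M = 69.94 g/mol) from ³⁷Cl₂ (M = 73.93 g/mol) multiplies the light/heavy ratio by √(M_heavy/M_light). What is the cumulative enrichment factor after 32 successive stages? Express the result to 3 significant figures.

Each stage multiplies the ratio by α = √(73.93/69.94), so after 32 stages the overall factor is α^32 = (73.93/69.94)^(32/2).
= 1.05705^16 = 2.43.

2.43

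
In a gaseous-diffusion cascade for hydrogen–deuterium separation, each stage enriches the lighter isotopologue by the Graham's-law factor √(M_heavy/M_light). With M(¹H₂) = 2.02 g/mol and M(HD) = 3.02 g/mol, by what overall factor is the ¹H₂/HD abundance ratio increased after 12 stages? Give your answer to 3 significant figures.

Each stage multiplies the ratio by α = √(3.02/2.02), so after 12 stages the overall factor is α^12 = (3.02/2.02)^(12/2).
= 1.49505^6 = 11.2.

11.2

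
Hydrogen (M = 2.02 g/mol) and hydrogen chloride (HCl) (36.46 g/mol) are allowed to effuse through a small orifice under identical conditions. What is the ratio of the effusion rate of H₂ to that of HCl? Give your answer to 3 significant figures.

4.25

Graham's law gives rate_H₂/rate_HCl = √(M_HCl/M_H₂) = √(36.46/2.02) = √18.05 = 4.25.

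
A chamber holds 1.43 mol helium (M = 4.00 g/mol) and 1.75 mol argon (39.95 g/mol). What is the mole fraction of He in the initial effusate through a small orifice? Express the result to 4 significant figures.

0.7209

Effusion rate of each component ∝ n_i/√M_i (partial pressure × 1/√M).
Mole fraction of He in the effusate = (n_He/√M_He) / (n_He/√M_He + n_Ar/√M_Ar)
= (1.43/√4.00) / (1.43/√4.00 + 1.75/√39.95) = 0.7150/(0.7150 + 0.2769) = 0.7209.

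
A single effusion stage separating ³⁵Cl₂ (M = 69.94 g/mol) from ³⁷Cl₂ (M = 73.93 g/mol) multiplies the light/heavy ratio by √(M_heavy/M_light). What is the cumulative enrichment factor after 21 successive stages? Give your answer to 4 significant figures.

1.791

Each stage multiplies the ratio by α = √(73.93/69.94), so after 21 stages the overall factor is α^21 = (73.93/69.94)^(21/2).
= 1.05705^(21/2) = 1.791.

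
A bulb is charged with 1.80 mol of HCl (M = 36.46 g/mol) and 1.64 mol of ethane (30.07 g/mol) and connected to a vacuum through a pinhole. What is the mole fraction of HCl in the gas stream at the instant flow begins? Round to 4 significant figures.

Each component's effusion rate ∝ (its partial pressure)·(1/√M) ∝ n_i/√M_i.
x_HCl(eff) = (n_HCl/√M_HCl) / (n_HCl/√M_HCl + n_C₂H₆/√M_C₂H₆)
= (1.80/√36.46) / (1.80/√36.46 + 1.64/√30.07) = 0.2981/(0.2981 + 0.2991) = 0.4992.

0.4992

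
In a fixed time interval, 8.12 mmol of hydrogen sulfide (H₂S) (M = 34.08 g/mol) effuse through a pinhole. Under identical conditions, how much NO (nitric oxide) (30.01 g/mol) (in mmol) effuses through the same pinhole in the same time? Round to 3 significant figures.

8.65 mmol

Using Graham's law: rate_NO/rate_H₂S = √(M_H₂S/M_NO) = √(34.08/30.01) = √1.136 = 1.066.
So the amount for NO is 8.12 × 1.066 = 8.65 mmol.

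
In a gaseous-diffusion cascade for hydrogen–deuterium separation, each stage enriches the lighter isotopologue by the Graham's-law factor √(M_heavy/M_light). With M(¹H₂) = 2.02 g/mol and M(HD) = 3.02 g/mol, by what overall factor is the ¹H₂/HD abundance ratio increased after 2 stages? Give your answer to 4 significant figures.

1.495

The single-stage factor is √(M_heavy/M_light), so 2 stages give [√(3.02/2.02)]^2 = (3.02/2.02)^(2/2).
= 1.49505^1 = 1.495.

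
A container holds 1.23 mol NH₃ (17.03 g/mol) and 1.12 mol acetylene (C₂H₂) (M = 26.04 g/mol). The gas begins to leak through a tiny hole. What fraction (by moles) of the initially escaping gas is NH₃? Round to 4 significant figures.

Each component's effusion rate ∝ (its partial pressure)·(1/√M) ∝ n_i/√M_i.
So x_NH₃ in the escaping gas = (n_NH₃/√M_NH₃) / Σ(n_i/√M_i)
= (1.23/√17.03) / (1.23/√17.03 + 1.12/√26.04) = 0.2981/(0.2981 + 0.2195) = 0.5759.

0.5759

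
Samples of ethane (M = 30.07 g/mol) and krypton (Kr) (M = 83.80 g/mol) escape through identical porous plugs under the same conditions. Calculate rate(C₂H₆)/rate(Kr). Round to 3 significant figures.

1.67

By Graham's law, rate_C₂H₆/rate_Kr = √(M_Kr/M_C₂H₆) = √(83.80/30.07) = √2.787 = 1.67.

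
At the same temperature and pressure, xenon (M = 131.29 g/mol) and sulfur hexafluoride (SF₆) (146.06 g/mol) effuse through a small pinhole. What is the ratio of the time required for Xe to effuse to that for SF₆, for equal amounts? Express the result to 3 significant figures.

Using Graham's law: t_Xe/t_SF₆ = √(M_Xe/M_SF₆) = √(131.29/146.06) = √0.8989 = 0.948.

0.948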